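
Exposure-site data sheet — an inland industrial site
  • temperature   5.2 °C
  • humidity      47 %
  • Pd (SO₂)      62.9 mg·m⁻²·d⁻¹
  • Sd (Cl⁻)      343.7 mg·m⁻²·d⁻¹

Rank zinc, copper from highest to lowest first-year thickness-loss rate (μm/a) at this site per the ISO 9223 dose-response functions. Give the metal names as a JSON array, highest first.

["zinc", "copper"]

zinc: T≤10 °C ⇒ hinge +0.038·(5.2−10) = -0.1824
  Pd branch = 0.0129·Pd^0.44·e^(0.046·RH+f) = 0.5777 μm/a
  Sd branch = 0.0175·Sd^0.57·e^(0.008·RH+0.085·T) = 1.106 μm/a
  sum: 0.5777 + 1.106 → r_corr = 1.684 μm/a
copper: T≤10 °C ⇒ hinge +0.126·(5.2−10) = -0.6048
  Pd branch = 0.0053·Pd^0.26·e^(0.059·RH+f) = 0.136 μm/a
  Cl⁻ term: 0.01025·343.7^0.27·exp(0.036·47+0.049·5.2) = 0.3475
  sum: 0.136 + 0.3475 → r_corr = 0.4835 μm/a
Ordering by μm/a: zinc (1.68) > copper (0.484)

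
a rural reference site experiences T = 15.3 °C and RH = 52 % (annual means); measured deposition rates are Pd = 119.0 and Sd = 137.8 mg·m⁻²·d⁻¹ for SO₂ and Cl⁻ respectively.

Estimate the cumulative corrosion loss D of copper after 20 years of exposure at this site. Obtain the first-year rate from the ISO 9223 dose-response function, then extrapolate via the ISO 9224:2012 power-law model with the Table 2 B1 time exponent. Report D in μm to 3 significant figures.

D(20) = 5.84 μm

copper: temperature factor f = -0.080·(5.3) = -0.4240
  sulphur-dioxide contribution → 0.2583 μm/a
  chloride contribution → 0.5332 μm/a
  total first-year rate 0.7916 μm/a
Long-term exponent b (ISO 9224 Table 2, B1) = 0.667
  D(20) = 0.7916 × 20^0.667 = 0.7916 × 7.375 = 5.838 μm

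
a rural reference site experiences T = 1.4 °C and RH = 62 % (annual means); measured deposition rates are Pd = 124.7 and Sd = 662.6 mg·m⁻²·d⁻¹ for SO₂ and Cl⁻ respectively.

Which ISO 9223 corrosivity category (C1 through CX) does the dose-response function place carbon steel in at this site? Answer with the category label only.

carbon steel: f(T) = +0.150·(T−10) [T≤10 °C] = -1.2900
  SO₂ term: 1.77·124.7^0.52·exp(0.02·62-1.2900) = 20.71
  Cl⁻ term: 0.102·662.6^0.62·exp(0.033·62+0.04·1.4) = 46.84
  r_corr = 20.71 + 46.84 = 67.55 μm/a
Category bounds: 50…80 μm/a bracket r_corr ⇒ C4

C4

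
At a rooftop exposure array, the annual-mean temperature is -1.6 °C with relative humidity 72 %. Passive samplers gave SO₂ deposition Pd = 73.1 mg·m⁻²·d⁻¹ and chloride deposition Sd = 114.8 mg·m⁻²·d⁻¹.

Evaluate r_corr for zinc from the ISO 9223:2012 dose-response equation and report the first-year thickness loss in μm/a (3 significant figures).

zinc: T≤10 °C ⇒ hinge +0.038·(-1.6−10) = -0.4408
  SO₂ term: 0.0129·73.1^0.44·exp(0.046·72-0.4408) = 1.505
  Cl⁻ term: 0.0175·114.8^0.57·exp(0.008·72+0.085·-1.6) = 0.4058
  r_corr = 1.505 + 0.4058 = 1.911 μm/a

r_corr = 1.91 μm/a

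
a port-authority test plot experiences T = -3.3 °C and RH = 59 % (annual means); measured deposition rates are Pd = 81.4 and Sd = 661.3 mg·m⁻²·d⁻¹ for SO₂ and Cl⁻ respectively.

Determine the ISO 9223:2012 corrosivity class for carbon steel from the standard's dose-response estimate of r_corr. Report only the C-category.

carbon steel: temperature factor f = +0.150·(-13.3) = -1.9950
  Pd branch = 1.77·Pd^0.52·e^(0.02·RH+f) = 7.719 μm/a
  Cl⁻ term: 0.102·661.3^0.62·exp(0.033·59+0.04·-3.3) = 35.11
  sum: 7.719 + 35.11 → r_corr = 42.83 μm/a
42.8 μm/a falls in (25, 50] for carbon steel → category C3

C3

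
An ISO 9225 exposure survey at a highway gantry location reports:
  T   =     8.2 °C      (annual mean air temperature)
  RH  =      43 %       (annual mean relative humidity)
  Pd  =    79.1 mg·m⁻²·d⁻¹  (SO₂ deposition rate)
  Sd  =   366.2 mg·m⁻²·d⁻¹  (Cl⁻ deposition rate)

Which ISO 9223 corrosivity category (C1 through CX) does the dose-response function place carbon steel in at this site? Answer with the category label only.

carbon steel: f(T) = +0.150·(T−10) [T≤10 °C] = -0.2700
  sulphur-dioxide contribution → 30.99 μm/a
  chloride contribution → 22.74 μm/a
  total first-year rate 53.73 μm/a
Category bounds: 50…80 μm/a bracket r_corr ⇒ C4

C4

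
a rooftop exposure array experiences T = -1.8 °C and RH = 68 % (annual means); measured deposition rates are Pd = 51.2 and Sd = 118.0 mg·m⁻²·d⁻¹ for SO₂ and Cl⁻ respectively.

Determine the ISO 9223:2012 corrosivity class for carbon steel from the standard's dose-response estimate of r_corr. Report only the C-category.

carbon steel: f(T) = +0.150·(T−10) [T≤10 °C] = -1.7700
  SO₂ term: 1.77·51.2^0.52·exp(0.02·68-1.7700) = 9.094
  Sd branch = 0.102·Sd^0.62·e^(0.033·RH+0.04·T) = 17.24 μm/a
  sum: 9.094 + 17.24 → r_corr = 26.33 μm/a
26.3 μm/a falls in (25, 50] for carbon steel → category C3

C3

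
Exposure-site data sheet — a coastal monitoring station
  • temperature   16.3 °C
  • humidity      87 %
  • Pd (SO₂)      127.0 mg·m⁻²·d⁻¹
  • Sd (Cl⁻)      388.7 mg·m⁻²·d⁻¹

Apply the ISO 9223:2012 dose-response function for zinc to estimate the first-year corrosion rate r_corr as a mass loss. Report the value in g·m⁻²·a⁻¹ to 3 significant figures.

r_corr = 57.1 g·m⁻²·a⁻¹

zinc: f(T) = -0.071·(T−10) [T>10 °C] = -0.4473
  sulphur-dioxide contribution → 3.802 μm/a
  chloride contribution → 4.199 μm/a
  ⇒ r_corr(zinc) = 8.001 μm/a
Convert to mass loss: 8.001 μm/a × 7.14 g/cm³ = 57.13 g·m⁻²·a⁻¹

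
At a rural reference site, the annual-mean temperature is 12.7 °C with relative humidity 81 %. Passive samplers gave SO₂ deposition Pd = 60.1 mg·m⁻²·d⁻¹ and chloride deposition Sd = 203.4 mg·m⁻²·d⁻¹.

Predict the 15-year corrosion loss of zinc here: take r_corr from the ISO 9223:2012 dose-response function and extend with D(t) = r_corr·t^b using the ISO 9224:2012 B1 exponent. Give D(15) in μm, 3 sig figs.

D(15) = 42.6 μm

zinc: T>10 °C ⇒ hinge -0.071·(12.7−10) = -0.1917
  SO₂ term: 0.0129·60.1^0.44·exp(0.046·81-0.1917) = 2.681
  Sd branch = 0.0175·Sd^0.57·e^(0.008·RH+0.085·T) = 2.037 μm/a
  sum: 2.681 + 2.037 → r_corr = 4.718 μm/a
ISO 9224: D(t) = r_corr · t^b with b = 0.813 (zinc, B1)
  D(15) = 4.718 × 15^0.813 = 4.718 × 9.04 = 42.65 μm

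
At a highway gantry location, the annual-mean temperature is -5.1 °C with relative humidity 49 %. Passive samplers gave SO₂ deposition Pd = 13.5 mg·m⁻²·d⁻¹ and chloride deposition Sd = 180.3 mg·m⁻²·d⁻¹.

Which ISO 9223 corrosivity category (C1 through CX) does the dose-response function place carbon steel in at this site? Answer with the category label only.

C2

carbon steel: temperature factor f = +0.150·(-15.1) = -2.2650
  SO₂ term: 1.77·13.5^0.52·exp(0.02·49-2.2650) = 1.895
  Sd branch = 0.102·Sd^0.62·e^(0.033·RH+0.04·T) = 10.49 μm/a
  sum: 1.895 + 10.49 → r_corr = 12.39 μm/a
ISO 9223 Table 2 (carbon steel): 1.3 < 12.4 ≤ 25 μm/a ⇒ C2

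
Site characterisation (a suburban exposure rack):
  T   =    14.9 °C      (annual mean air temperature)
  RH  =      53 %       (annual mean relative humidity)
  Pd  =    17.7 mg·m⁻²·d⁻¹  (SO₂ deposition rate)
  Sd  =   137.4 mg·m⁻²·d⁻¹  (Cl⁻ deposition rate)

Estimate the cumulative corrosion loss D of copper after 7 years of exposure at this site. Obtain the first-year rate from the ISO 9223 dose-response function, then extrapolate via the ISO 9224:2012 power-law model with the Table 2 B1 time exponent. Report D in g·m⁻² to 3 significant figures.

D(7) = 23.4 g·m⁻²

copper: temperature factor f = -0.080·(4.9) = -0.3920
  sulphur-dioxide contribution → 0.1724 μm/a
  chloride contribution → 0.5416 μm/a
  total first-year rate 0.714 μm/a
Long-term exponent b (ISO 9224 Table 2, B1) = 0.667
  D(7) = 0.714 × 7^0.667 = 0.714 × 3.662 = 2.615 μm
  Mass loss = 2.615 μm × 8.96 g/cm³ = 23.43 g·m⁻²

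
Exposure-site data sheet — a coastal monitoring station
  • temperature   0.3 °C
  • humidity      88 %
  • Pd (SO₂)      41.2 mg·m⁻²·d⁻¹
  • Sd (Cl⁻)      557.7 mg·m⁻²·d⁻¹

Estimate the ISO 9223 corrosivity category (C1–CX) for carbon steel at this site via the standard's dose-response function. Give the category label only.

carbon steel: f(T) = +0.150·(T−10) [T≤10 °C] = -1.4550
  sulphur-dioxide contribution → 16.6 μm/a
  chloride contribution → 95.01 μm/a
  ⇒ r_corr(carbon steel) = 111.6 μm/a
112 μm/a falls in (80, 200] for carbon steel → category C5

C5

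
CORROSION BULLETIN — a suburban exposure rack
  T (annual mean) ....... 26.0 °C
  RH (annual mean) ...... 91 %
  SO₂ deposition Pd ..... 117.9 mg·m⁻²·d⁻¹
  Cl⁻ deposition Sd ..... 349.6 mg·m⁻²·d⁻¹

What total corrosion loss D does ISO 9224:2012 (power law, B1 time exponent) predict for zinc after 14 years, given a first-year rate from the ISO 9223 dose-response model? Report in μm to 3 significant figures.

zinc: T>10 °C ⇒ hinge -0.071·(26.0−10) = -1.1360
  Pd branch = 0.0129·Pd^0.44·e^(0.046·RH+f) = 2.222 μm/a
  Sd branch = 0.0175·Sd^0.57·e^(0.008·RH+0.085·T) = 9.307 μm/a
  r_corr = 2.222 + 9.307 = 11.53 μm/a
ISO 9224: D(t) = r_corr · t^b with b = 0.813 (zinc, B1)
  D(14) = 11.53 × 14^0.813 = 11.53 × 8.547 = 98.54 μm

D(14) = 98.5 μm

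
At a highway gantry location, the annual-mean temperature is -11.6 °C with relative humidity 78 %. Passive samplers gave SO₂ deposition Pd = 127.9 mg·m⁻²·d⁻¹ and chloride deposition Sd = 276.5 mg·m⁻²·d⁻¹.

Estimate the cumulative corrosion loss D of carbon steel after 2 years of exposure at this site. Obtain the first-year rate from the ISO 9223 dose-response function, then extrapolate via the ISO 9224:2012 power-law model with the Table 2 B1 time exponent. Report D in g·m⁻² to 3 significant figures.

D(2) = 356 g·m⁻²

carbon steel: T≤10 °C ⇒ hinge +0.150·(-11.6−10) = -3.2400
  SO₂ term: 1.77·127.9^0.52·exp(0.02·78-3.2400) = 4.111
  Sd branch = 0.102·Sd^0.62·e^(0.033·RH+0.04·T) = 27.47 μm/a
  r_corr = 4.111 + 27.47 = 31.58 μm/a
ISO 9224: D(t) = r_corr · t^b with b = 0.523 (carbon steel, B1)
  D(2) = 31.58 × 2^0.523 = 31.58 × 1.437 = 45.38 μm
  Mass loss = 45.38 μm × 7.85 g/cm³ = 356.2 g·m⁻²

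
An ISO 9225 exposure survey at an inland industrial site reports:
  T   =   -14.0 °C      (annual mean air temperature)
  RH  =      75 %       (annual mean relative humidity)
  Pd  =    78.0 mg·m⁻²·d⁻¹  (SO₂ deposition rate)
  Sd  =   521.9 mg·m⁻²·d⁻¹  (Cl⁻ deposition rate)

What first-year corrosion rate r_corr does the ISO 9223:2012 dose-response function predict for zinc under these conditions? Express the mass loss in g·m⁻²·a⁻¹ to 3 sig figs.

zinc: temperature factor f = +0.038·(-24.0) = -0.9120
  Pd branch = 0.0129·Pd^0.44·e^(0.046·RH+f) = 1.11 μm/a
  Sd branch = 0.0175·Sd^0.57·e^(0.008·RH+0.085·T) = 0.3434 μm/a
  sum: 1.11 + 0.3434 → r_corr = 1.453 μm/a
Convert to mass loss: 1.453 μm/a × 7.14 g/cm³ = 10.38 g·m⁻²·a⁻¹

r_corr = 10.4 g·m⁻²·a⁻¹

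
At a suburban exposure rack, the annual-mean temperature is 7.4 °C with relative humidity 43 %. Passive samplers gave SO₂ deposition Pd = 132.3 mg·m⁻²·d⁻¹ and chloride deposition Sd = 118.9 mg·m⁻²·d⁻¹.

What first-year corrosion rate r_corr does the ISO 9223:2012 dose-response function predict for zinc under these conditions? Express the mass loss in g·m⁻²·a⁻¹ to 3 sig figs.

r_corr = 10.2 g·m⁻²·a⁻¹

zinc: f(T) = +0.038·(T−10) [T≤10 °C] = -0.0988
  sulphur-dioxide contribution → 0.7248 μm/a
  chloride contribution → 0.7054 μm/a
  ⇒ r_corr(zinc) = 1.43 μm/a
Convert to mass loss: 1.43 μm/a × 7.14 g/cm³ = 10.21 g·m⁻²·a⁻¹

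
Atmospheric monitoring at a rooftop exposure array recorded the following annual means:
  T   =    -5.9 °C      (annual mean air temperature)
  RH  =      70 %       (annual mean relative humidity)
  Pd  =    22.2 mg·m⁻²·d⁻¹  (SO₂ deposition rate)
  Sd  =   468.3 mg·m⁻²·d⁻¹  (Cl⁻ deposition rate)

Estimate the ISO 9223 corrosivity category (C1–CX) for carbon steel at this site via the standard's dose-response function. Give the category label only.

C3

carbon steel: f(T) = +0.150·(T−10) [T≤10 °C] = -2.3850
  sulphur-dioxide contribution → 3.314 μm/a
  chloride contribution → 36.73 μm/a
  ⇒ r_corr(carbon steel) = 40.05 μm/a
40 μm/a falls in (25, 50] for carbon steel → category C3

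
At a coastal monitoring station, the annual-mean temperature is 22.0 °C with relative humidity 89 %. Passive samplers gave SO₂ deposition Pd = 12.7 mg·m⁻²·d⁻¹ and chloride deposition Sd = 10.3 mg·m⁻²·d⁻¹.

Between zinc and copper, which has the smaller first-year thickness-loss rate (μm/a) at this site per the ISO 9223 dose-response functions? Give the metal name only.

zinc: f(T) = -0.071·(T−10) [T>10 °C] = -0.8520
  SO₂ term: 0.0129·12.7^0.44·exp(0.046·89-0.8520) = 1.01
  Sd branch = 0.0175·Sd^0.57·e^(0.008·RH+0.085·T) = 0.8744 μm/a
  sum: 1.01 + 0.8744 → r_corr = 1.884 μm/a
copper: f(T) = -0.080·(T−10) [T>10 °C] = -0.9600
  Pd branch = 0.0053·Pd^0.26·e^(0.059·RH+f) = 0.7496 μm/a
  Sd branch = 0.01025·Sd^0.27·e^(0.036·RH+0.049·T) = 1.393 μm/a
  r_corr = 0.7496 + 1.393 = 2.142 μm/a
Ordering by μm/a: copper (2.14) > zinc (1.88)

zinc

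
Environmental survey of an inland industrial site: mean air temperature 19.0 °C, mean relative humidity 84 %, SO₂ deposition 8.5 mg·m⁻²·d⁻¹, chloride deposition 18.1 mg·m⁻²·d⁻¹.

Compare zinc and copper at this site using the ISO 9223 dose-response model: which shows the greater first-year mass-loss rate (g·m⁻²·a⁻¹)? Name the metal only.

zinc: T>10 °C ⇒ hinge -0.071·(19.0−10) = -0.6390
  SO₂ term: 0.0129·8.5^0.44·exp(0.046·84-0.6390) = 0.832
  Cl⁻ term: 0.0175·18.1^0.57·exp(0.008·84+0.085·19.0) = 0.8977
  sum: 0.832 + 0.8977 → r_corr = 1.73 μm/a
  mass loss = 1.73 μm/a × 7.14 g/cm³ = 12.35 g·m⁻²·a⁻¹
copper: T>10 °C ⇒ hinge -0.080·(19.0−10) = -0.7200
  Pd branch = 0.0053·Pd^0.26·e^(0.059·RH+f) = 0.6391 μm/a
  Sd branch = 0.01025·Sd^0.27·e^(0.036·RH+0.049·T) = 1.169 μm/a
  sum: 0.6391 + 1.169 → r_corr = 1.808 μm/a
  mass loss = 1.808 μm/a × 8.96 g/cm³ = 16.2 g·m⁻²·a⁻¹
Ordering by g·m⁻²·a⁻¹: copper (16.2) > zinc (12.4)

copper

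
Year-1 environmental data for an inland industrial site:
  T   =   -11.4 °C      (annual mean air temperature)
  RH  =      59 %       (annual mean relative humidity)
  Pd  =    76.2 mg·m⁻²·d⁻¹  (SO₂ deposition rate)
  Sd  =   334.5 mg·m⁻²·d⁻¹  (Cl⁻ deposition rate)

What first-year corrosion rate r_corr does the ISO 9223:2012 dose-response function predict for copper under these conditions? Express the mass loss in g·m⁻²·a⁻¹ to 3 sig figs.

copper: T≤10 °C ⇒ hinge +0.126·(-11.4−10) = -2.6964
  Pd branch = 0.0053·Pd^0.26·e^(0.059·RH+f) = 0.03584 μm/a
  Sd branch = 0.01025·Sd^0.27·e^(0.036·RH+0.049·T) = 0.2356 μm/a
  sum: 0.03584 + 0.2356 → r_corr = 0.2714 μm/a
Convert to mass loss: 0.2714 μm/a × 8.96 g/cm³ = 2.432 g·m⁻²·a⁻¹

r_corr = 2.43 g·m⁻²·a⁻¹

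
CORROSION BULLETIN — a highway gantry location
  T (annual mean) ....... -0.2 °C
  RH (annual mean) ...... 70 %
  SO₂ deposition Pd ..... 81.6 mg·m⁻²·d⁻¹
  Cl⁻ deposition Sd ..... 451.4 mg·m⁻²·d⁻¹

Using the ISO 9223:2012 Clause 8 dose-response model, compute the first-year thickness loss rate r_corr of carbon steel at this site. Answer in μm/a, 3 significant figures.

carbon steel: f(T) = +0.150·(T−10) [T≤10 °C] = -1.5300
  sulphur-dioxide contribution → 15.33 μm/a
  chloride contribution → 45.1 μm/a
  total first-year rate 60.43 μm/a

r_corr = 60.4 μm/a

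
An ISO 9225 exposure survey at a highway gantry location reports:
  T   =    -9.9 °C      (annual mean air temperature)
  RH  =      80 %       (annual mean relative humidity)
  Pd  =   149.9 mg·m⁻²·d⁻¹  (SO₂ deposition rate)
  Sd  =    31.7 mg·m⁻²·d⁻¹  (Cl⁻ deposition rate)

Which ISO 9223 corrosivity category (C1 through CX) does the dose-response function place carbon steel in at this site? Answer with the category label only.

C2

carbon steel: T≤10 °C ⇒ hinge +0.150·(-9.9−10) = -2.9850
  Pd branch = 1.77·Pd^0.52·e^(0.02·RH+f) = 5.996 μm/a
  Cl⁻ term: 0.102·31.7^0.62·exp(0.033·80+0.04·-9.9) = 8.2
  r_corr = 5.996 + 8.2 = 14.2 μm/a
Category bounds: 1.3…25 μm/a bracket r_corr ⇒ C2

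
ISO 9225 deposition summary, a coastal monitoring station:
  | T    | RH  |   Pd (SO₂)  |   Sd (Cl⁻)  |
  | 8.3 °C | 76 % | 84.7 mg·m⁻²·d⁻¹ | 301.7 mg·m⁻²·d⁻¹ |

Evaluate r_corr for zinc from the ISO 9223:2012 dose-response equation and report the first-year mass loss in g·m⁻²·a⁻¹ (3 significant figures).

zinc: f(T) = +0.038·(T−10) [T≤10 °C] = -0.0646
  SO₂ term: 0.0129·84.7^0.44·exp(0.046·76-0.0646) = 2.813
  Sd branch = 0.0175·Sd^0.57·e^(0.008·RH+0.085·T) = 1.686 μm/a
  sum: 2.813 + 1.686 → r_corr = 4.498 μm/a
Convert to mass loss: 4.498 μm/a × 7.14 g/cm³ = 32.12 g·m⁻²·a⁻¹

r_corr = 32.1 g·m⁻²·a⁻¹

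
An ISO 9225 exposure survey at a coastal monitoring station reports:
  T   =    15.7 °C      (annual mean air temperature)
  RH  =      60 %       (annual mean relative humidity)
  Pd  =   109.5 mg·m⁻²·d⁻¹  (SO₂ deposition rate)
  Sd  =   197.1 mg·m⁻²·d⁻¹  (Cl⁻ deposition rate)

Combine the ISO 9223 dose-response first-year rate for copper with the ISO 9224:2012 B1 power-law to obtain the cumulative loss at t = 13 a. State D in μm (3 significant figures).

copper: T>10 °C ⇒ hinge -0.080·(15.7−10) = -0.4560
  Pd branch = 0.0053·Pd^0.26·e^(0.059·RH+f) = 0.3925 μm/a
  Cl⁻ term: 0.01025·197.1^0.27·exp(0.036·60+0.049·15.7) = 0.7989
  sum: 0.3925 + 0.7989 → r_corr = 1.191 μm/a
Power-law: D(13) = r_corr · 13^0.667
  D(13) = 1.191 × 13^0.667 = 1.191 × 5.534 = 6.593 μm

D(13) = 6.59 μm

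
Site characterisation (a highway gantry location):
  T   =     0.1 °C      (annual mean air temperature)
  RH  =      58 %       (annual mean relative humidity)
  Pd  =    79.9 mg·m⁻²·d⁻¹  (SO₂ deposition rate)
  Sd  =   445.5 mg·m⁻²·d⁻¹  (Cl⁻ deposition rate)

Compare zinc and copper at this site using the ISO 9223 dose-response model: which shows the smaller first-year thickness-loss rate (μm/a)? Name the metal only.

copper

zinc: temperature factor f = +0.038·(-9.9) = -0.3762
  sulphur-dioxide contribution → 0.8771 μm/a
  chloride contribution → 0.908 μm/a
  total first-year rate 1.785 μm/a
copper: T≤10 °C ⇒ hinge +0.126·(0.1−10) = -1.2474
  sulphur-dioxide contribution → 0.1457 μm/a
  chloride contribution → 0.4314 μm/a
  ⇒ r_corr(copper) = 0.577 μm/a
Ordering by μm/a: zinc (1.79) > copper (0.577)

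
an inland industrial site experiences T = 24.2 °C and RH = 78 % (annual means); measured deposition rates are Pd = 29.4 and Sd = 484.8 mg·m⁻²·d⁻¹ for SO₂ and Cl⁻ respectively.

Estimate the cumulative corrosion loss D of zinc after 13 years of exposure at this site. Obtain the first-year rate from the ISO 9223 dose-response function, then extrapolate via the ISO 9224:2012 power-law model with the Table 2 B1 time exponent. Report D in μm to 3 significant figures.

D(13) = 75.9 μm

zinc: f(T) = -0.071·(T−10) [T>10 °C] = -1.0082
  Pd branch = 0.0129·Pd^0.44·e^(0.046·RH+f) = 0.7535 μm/a
  Sd branch = 0.0175·Sd^0.57·e^(0.008·RH+0.085·T) = 8.673 μm/a
  sum: 0.7535 + 8.673 → r_corr = 9.426 μm/a
ISO 9224: D(t) = r_corr · t^b with b = 0.813 (zinc, B1)
  D(13) = 9.426 × 13^0.813 = 9.426 × 8.047 = 75.85 μm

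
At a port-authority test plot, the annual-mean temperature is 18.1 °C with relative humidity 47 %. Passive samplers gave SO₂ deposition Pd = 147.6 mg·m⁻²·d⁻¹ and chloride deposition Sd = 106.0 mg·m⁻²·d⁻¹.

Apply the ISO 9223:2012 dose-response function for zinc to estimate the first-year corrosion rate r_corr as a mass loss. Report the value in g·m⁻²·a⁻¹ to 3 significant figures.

r_corr = 16.1 g·m⁻²·a⁻¹

zinc: f(T) = -0.071·(T−10) [T>10 °C] = -0.5751
  Pd branch = 0.0129·Pd^0.44·e^(0.046·RH+f) = 0.5678 μm/a
  Cl⁻ term: 0.0175·106.0^0.57·exp(0.008·47+0.085·18.1) = 1.694
  r_corr = 0.5678 + 1.694 = 2.262 μm/a
Convert to mass loss: 2.262 μm/a × 7.14 g/cm³ = 16.15 g·m⁻²·a⁻¹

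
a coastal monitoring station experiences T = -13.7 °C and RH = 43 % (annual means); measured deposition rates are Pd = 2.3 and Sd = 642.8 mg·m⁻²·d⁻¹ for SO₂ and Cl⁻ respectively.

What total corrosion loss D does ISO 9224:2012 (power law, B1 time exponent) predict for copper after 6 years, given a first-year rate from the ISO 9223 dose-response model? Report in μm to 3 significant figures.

D(6) = 0.480 μm

copper: T≤10 °C ⇒ hinge +0.126·(-13.7−10) = -2.9862
  sulphur-dioxide contribution → 0.0042 μm/a
  chloride contribution → 0.1411 μm/a
  ⇒ r_corr(copper) = 0.1453 μm/a
Power-law: D(6) = r_corr · 6^0.667
  D(6) = 0.1453 × 6^0.667 = 0.1453 × 3.304 = 0.4802 μm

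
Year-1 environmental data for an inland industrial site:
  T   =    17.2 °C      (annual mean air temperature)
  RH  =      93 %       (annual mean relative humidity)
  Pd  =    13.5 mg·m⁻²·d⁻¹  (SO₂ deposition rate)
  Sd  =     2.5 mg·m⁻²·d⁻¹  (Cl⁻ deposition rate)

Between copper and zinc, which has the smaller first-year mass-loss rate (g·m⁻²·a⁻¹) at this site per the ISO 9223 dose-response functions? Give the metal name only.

zinc

copper: f(T) = -0.080·(T−10) [T>10 °C] = -0.5760
  Pd branch = 0.0053·Pd^0.26·e^(0.059·RH+f) = 1.416 μm/a
  Sd branch = 0.01025·Sd^0.27·e^(0.036·RH+0.049·T) = 0.8674 μm/a
  r_corr = 1.416 + 0.8674 = 2.283 μm/a
  mass loss = 2.283 μm/a × 8.96 g/cm³ = 20.46 g·m⁻²·a⁻¹
zinc: temperature factor f = -0.071·(7.2) = -0.5112
  Pd branch = 0.0129·Pd^0.44·e^(0.046·RH+f) = 1.753 μm/a
  Sd branch = 0.0175·Sd^0.57·e^(0.008·RH+0.085·T) = 0.2679 μm/a
  r_corr = 1.753 + 0.2679 = 2.021 μm/a
  mass loss = 2.021 μm/a × 7.14 g/cm³ = 14.43 g·m⁻²·a⁻¹
Ordering by g·m⁻²·a⁻¹: copper (20.5) > zinc (14.4)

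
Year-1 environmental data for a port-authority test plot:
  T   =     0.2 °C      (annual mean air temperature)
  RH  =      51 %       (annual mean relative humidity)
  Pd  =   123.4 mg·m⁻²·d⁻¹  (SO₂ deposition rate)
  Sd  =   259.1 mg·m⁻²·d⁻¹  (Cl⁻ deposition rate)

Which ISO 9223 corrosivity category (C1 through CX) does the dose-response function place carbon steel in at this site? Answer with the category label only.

carbon steel: temperature factor f = +0.150·(-9.8) = -1.4700
  sulphur-dioxide contribution → 13.8 μm/a
  chloride contribution → 17.35 μm/a
  ⇒ r_corr(carbon steel) = 31.16 μm/a
ISO 9223 Table 2 (carbon steel): 25 < 31.2 ≤ 50 μm/a ⇒ C3

C3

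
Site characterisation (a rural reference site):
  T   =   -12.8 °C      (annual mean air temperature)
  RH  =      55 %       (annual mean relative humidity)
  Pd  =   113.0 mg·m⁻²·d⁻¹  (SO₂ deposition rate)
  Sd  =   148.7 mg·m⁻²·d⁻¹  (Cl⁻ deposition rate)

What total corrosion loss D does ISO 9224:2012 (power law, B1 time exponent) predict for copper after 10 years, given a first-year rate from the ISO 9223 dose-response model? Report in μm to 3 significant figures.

D(10) = 0.833 μm

copper: temperature factor f = +0.126·(-22.8) = -2.8728
  Pd branch = 0.0053·Pd^0.26·e^(0.059·RH+f) = 0.02629 μm/a
  Sd branch = 0.01025·Sd^0.27·e^(0.036·RH+0.049·T) = 0.153 μm/a
  r_corr = 0.02629 + 0.153 = 0.1793 μm/a
Long-term exponent b (ISO 9224 Table 2, B1) = 0.667
  D(10) = 0.1793 × 10^0.667 = 0.1793 × 4.645 = 0.8329 μm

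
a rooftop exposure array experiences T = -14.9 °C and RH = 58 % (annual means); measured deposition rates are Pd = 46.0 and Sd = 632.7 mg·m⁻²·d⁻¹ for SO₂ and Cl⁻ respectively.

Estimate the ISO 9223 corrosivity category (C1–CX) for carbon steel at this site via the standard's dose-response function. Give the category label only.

carbon steel: T≤10 °C ⇒ hinge +0.150·(-14.9−10) = -3.7350
  sulphur-dioxide contribution → 0.987 μm/a
  chloride contribution → 20.78 μm/a
  total first-year rate 21.77 μm/a
Category bounds: 1.3…25 μm/a bracket r_corr ⇒ C2

C2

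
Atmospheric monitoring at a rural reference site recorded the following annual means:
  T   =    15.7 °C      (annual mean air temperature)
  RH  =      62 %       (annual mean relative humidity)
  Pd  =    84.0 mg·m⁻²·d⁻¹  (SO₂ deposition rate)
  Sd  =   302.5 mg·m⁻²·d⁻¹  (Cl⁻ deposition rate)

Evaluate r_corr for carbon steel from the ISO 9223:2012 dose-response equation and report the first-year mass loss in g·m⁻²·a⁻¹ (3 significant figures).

carbon steel: temperature factor f = -0.054·(5.7) = -0.3078
  Pd branch = 1.77·Pd^0.52·e^(0.02·RH+f) = 45.02 μm/a
  Cl⁻ term: 0.102·302.5^0.62·exp(0.033·62+0.04·15.7) = 51.05
  r_corr = 45.02 + 51.05 = 96.07 μm/a
Convert to mass loss: 96.07 μm/a × 7.85 g/cm³ = 754.1 g·m⁻²·a⁻¹

r_corr = 754 g·m⁻²·a⁻¹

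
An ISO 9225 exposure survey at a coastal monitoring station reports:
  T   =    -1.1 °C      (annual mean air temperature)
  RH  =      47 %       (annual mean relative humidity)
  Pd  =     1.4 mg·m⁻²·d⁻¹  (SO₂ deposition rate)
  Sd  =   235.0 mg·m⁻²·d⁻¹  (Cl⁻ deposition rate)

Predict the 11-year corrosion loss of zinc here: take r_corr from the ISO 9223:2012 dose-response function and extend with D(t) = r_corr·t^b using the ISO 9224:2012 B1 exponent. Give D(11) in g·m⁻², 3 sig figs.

D(11) = 30.4 g·m⁻²

zinc: temperature factor f = +0.038·(-11.1) = -0.4218
  SO₂ term: 0.0129·1.4^0.44·exp(0.046·47-0.4218) = 0.08524
  Cl⁻ term: 0.0175·235.0^0.57·exp(0.008·47+0.085·-1.1) = 0.5215
  sum: 0.08524 + 0.5215 → r_corr = 0.6067 μm/a
ISO 9224: D(t) = r_corr · t^b with b = 0.813 (zinc, B1)
  D(11) = 0.6067 × 11^0.813 = 0.6067 × 7.025 = 4.262 μm
  Mass loss = 4.262 μm × 7.14 g/cm³ = 30.43 g·m⁻²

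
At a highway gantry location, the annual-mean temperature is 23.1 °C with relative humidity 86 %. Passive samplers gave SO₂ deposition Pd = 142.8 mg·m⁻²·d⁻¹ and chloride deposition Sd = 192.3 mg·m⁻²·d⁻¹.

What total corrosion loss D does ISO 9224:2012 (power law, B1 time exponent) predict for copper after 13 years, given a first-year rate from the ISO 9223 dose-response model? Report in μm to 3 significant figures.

D(13) = 22.1 μm

copper: temperature factor f = -0.080·(13.1) = -1.0480
  Pd branch = 0.0053·Pd^0.26·e^(0.059·RH+f) = 1.079 μm/a
  Sd branch = 0.01025·Sd^0.27·e^(0.036·RH+0.049·T) = 2.908 μm/a
  sum: 1.079 + 2.908 → r_corr = 3.987 μm/a
Power-law: D(13) = r_corr · 13^0.667
  D(13) = 3.987 × 13^0.667 = 3.987 × 5.534 = 22.06 μm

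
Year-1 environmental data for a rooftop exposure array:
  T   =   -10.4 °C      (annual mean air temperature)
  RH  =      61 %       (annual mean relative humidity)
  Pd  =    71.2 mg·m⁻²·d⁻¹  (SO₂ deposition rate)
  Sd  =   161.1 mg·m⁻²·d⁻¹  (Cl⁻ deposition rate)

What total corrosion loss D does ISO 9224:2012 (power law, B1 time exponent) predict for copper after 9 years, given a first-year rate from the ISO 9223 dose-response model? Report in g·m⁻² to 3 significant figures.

D(9) = 10.2 g·m⁻²

copper: f(T) = +0.126·(T−10) [T≤10 °C] = -2.5704
  Pd branch = 0.0053·Pd^0.26·e^(0.059·RH+f) = 0.04494 μm/a
  Cl⁻ term: 0.01025·161.1^0.27·exp(0.036·61+0.049·-10.4) = 0.2183
  r_corr = 0.04494 + 0.2183 = 0.2632 μm/a
Long-term exponent b (ISO 9224 Table 2, B1) = 0.667
  D(9) = 0.2632 × 9^0.667 = 0.2632 × 4.33 = 1.14 μm
  Mass loss = 1.14 μm × 8.96 g/cm³ = 10.21 g·m⁻²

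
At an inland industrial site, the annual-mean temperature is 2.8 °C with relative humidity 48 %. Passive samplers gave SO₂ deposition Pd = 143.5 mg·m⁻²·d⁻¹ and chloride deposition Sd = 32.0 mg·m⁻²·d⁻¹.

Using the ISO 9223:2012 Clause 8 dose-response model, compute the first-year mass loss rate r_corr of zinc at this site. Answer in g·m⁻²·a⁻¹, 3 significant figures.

zinc: f(T) = +0.038·(T−10) [T≤10 °C] = -0.2736
  Pd branch = 0.0129·Pd^0.44·e^(0.046·RH+f) = 0.7938 μm/a
  Sd branch = 0.0175·Sd^0.57·e^(0.008·RH+0.085·T) = 0.235 μm/a
  sum: 0.7938 + 0.235 → r_corr = 1.029 μm/a
Convert to mass loss: 1.029 μm/a × 7.14 g/cm³ = 7.346 g·m⁻²·a⁻¹

r_corr = 7.35 g·m⁻²·a⁻¹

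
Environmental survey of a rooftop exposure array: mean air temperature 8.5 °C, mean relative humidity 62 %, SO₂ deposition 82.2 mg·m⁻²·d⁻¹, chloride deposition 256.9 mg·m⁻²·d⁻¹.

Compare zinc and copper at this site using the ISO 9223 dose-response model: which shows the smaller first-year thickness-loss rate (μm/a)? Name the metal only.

copper

zinc: temperature factor f = +0.038·(-1.5) = -0.0570
  SO₂ term: 0.0129·82.2^0.44·exp(0.046·62-0.0570) = 1.469
  Sd branch = 0.0175·Sd^0.57·e^(0.008·RH+0.085·T) = 1.399 μm/a
  r_corr = 1.469 + 1.399 = 2.868 μm/a
copper: T≤10 °C ⇒ hinge +0.126·(8.5−10) = -0.1890
  Pd branch = 0.0053·Pd^0.26·e^(0.059·RH+f) = 0.5354 μm/a
  Cl⁻ term: 0.01025·256.9^0.27·exp(0.036·62+0.049·8.5) = 0.648
  sum: 0.5354 + 0.648 → r_corr = 1.183 μm/a
Ordering by μm/a: zinc (2.87) > copper (1.18)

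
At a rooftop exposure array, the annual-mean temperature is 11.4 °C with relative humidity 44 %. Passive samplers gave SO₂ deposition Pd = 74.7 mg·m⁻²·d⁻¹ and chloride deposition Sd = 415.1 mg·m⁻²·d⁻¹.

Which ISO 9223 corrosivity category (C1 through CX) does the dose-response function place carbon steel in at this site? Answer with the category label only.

C4

carbon steel: f(T) = -0.054·(T−10) [T>10 °C] = -0.0756
  Pd branch = 1.77·Pd^0.52·e^(0.02·RH+f) = 37.28 μm/a
  Sd branch = 0.102·Sd^0.62·e^(0.033·RH+0.04·T) = 28.87 μm/a
  r_corr = 37.28 + 28.87 = 66.15 μm/a
ISO 9223 Table 2 (carbon steel): 50 < 66.2 ≤ 80 μm/a ⇒ C4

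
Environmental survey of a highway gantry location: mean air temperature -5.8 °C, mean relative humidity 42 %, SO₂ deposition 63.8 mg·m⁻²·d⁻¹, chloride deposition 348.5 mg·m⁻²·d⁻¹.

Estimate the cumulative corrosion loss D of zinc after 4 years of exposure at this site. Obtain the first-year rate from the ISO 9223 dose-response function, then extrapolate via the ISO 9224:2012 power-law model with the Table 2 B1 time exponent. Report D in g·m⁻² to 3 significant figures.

zinc: f(T) = +0.038·(T−10) [T≤10 °C] = -0.6004
  Pd branch = 0.0129·Pd^0.44·e^(0.046·RH+f) = 0.3041 μm/a
  Cl⁻ term: 0.0175·348.5^0.57·exp(0.008·42+0.085·-5.8) = 0.4206
  sum: 0.3041 + 0.4206 → r_corr = 0.7247 μm/a
Power-law: D(4) = r_corr · 4^0.813
  D(4) = 0.7247 × 4^0.813 = 0.7247 × 3.087 = 2.237 μm
  Mass loss = 2.237 μm × 7.14 g/cm³ = 15.97 g·m⁻²

D(4) = 16.0 g·m⁻²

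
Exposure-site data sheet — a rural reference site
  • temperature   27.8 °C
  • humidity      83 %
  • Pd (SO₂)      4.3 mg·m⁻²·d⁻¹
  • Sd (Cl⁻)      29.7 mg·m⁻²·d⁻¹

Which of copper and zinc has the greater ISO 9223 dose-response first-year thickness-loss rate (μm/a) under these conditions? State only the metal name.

copper: f(T) = -0.080·(T−10) [T>10 °C] = -1.4240
  sulphur-dioxide contribution → 0.2496 μm/a
  chloride contribution → 1.984 μm/a
  total first-year rate 2.234 μm/a
zinc: T>10 °C ⇒ hinge -0.071·(27.8−10) = -1.2638
  sulphur-dioxide contribution → 0.3152 μm/a
  chloride contribution → 2.495 μm/a
  total first-year rate 2.81 μm/a
Ordering by μm/a: zinc (2.81) > copper (2.23)

zinc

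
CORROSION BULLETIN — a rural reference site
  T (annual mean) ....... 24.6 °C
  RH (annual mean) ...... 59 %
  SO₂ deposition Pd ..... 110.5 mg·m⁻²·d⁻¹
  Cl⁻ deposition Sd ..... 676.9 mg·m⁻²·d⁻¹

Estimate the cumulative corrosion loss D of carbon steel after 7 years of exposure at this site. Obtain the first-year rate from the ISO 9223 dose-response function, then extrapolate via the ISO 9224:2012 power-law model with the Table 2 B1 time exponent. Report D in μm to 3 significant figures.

D(7) = 385 μm

carbon steel: f(T) = -0.054·(T−10) [T>10 °C] = -0.7884
  sulphur-dioxide contribution → 30.24 μm/a
  chloride contribution → 108.8 μm/a
  ⇒ r_corr(carbon steel) = 139 μm/a
Power-law: D(7) = r_corr · 7^0.523
  D(7) = 139 × 7^0.523 = 139 × 2.767 = 384.6 μm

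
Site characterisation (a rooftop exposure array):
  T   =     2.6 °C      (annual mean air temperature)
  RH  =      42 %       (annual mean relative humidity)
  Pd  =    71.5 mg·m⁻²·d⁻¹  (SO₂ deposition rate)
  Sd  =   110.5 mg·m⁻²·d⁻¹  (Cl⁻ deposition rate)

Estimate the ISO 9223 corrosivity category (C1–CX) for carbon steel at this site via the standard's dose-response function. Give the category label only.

carbon steel: f(T) = +0.150·(T−10) [T≤10 °C] = -1.1100
  Pd branch = 1.77·Pd^0.52·e^(0.02·RH+f) = 12.44 μm/a
  Sd branch = 0.102·Sd^0.62·e^(0.033·RH+0.04·T) = 8.367 μm/a
  r_corr = 12.44 + 8.367 = 20.81 μm/a
Category bounds: 1.3…25 μm/a bracket r_corr ⇒ C2

C2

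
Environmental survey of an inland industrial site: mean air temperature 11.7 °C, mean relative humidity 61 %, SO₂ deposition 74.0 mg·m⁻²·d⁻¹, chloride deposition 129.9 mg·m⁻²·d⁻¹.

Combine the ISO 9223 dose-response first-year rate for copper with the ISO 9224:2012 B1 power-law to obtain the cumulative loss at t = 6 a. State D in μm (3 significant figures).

D(6) = 3.72 μm

copper: temperature factor f = -0.080·(1.7) = -0.1360
  SO₂ term: 0.0053·74.0^0.26·exp(0.059·61-0.1360) = 0.5179
  Sd branch = 0.01025·Sd^0.27·e^(0.036·RH+0.049·T) = 0.6083 μm/a
  sum: 0.5179 + 0.6083 → r_corr = 1.126 μm/a
Power-law: D(6) = r_corr · 6^0.667
  D(6) = 1.126 × 6^0.667 = 1.126 × 3.304 = 3.721 μm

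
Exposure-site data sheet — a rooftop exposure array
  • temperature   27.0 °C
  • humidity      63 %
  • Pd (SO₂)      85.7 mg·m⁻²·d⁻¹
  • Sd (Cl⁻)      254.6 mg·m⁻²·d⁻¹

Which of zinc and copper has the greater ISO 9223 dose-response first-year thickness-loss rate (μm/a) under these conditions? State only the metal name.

zinc

zinc: temperature factor f = -0.071·(17.0) = -1.2070
  sulphur-dioxide contribution → 0.496 μm/a
  chloride contribution → 6.76 μm/a
  total first-year rate 7.256 μm/a
copper: temperature factor f = -0.080·(17.0) = -1.3600
  sulphur-dioxide contribution → 0.178 μm/a
  chloride contribution → 1.659 μm/a
  total first-year rate 1.837 μm/a
Ordering by μm/a: zinc (7.26) > copper (1.84)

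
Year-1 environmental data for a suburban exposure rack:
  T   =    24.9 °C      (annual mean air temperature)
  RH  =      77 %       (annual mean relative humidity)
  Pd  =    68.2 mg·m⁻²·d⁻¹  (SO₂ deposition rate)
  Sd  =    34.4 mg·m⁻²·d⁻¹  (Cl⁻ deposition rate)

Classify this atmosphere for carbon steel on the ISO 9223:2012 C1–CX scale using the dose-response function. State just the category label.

C4

carbon steel: f(T) = -0.054·(T−10) [T>10 °C] = -0.8046
  SO₂ term: 1.77·68.2^0.52·exp(0.02·77-0.8046) = 33.18
  Sd branch = 0.102·Sd^0.62·e^(0.033·RH+0.04·T) = 31.43 μm/a
  sum: 33.18 + 31.43 → r_corr = 64.61 μm/a
64.6 μm/a falls in (50, 80] for carbon steel → category C4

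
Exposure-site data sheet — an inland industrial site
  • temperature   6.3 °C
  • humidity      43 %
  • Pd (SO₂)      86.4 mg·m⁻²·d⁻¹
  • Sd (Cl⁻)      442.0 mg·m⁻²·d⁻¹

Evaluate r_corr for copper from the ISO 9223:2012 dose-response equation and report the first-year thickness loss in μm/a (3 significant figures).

r_corr = 0.474 μm/a

copper: f(T) = +0.126·(T−10) [T≤10 °C] = -0.4662
  SO₂ term: 0.0053·86.4^0.26·exp(0.059·43-0.4662) = 0.134
  Sd branch = 0.01025·Sd^0.27·e^(0.036·RH+0.049·T) = 0.3399 μm/a
  r_corr = 0.134 + 0.3399 = 0.4739 μm/a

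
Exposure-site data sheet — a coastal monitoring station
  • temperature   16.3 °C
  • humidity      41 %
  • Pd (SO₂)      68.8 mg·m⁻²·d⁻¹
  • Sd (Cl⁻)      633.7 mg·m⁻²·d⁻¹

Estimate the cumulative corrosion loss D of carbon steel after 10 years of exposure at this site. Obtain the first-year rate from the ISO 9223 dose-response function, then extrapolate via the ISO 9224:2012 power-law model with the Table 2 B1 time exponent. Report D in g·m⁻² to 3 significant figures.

D(10) = 1.76e+03 g·m⁻²

carbon steel: f(T) = -0.054·(T−10) [T>10 °C] = -0.3402
  SO₂ term: 1.77·68.8^0.52·exp(0.02·41-0.3402) = 25.82
  Cl⁻ term: 0.102·633.7^0.62·exp(0.033·41+0.04·16.3) = 41.36
  sum: 25.82 + 41.36 → r_corr = 67.17 μm/a
Power-law: D(10) = r_corr · 10^0.523
  D(10) = 67.17 × 10^0.523 = 67.17 × 3.334 = 224 μm
  Mass loss = 224 μm × 7.85 g/cm³ = 1758 g·m⁻²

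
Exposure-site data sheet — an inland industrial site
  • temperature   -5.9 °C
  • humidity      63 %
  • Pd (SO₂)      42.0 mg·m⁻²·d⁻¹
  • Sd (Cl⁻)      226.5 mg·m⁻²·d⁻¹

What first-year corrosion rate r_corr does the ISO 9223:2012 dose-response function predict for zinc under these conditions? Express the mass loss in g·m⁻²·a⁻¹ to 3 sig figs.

r_corr = 7.48 g·m⁻²·a⁻¹

zinc: temperature factor f = +0.038·(-15.9) = -0.6042
  sulphur-dioxide contribution → 0.6622 μm/a
  chloride contribution → 0.3859 μm/a
  total first-year rate 1.048 μm/a
Convert to mass loss: 1.048 μm/a × 7.14 g/cm³ = 7.484 g·m⁻²·a⁻¹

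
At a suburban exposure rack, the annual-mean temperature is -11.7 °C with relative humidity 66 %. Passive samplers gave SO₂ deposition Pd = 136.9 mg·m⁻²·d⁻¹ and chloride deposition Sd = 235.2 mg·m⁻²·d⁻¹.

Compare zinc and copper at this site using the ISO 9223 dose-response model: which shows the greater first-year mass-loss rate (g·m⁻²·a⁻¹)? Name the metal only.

zinc: temperature factor f = +0.038·(-21.7) = -0.8246
  SO₂ term: 0.0129·136.9^0.44·exp(0.046·66-0.8246) = 1.026
  Cl⁻ term: 0.0175·235.2^0.57·exp(0.008·66+0.085·-11.7) = 0.2467
  r_corr = 1.026 + 0.2467 = 1.272 μm/a
  mass loss = 1.272 μm/a × 7.14 g/cm³ = 9.085 g·m⁻²·a⁻¹
copper: f(T) = +0.126·(T−10) [T≤10 °C] = -2.7342
  SO₂ term: 0.0053·136.9^0.26·exp(0.059·66-2.7342) = 0.06073
  Sd branch = 0.01025·Sd^0.27·e^(0.036·RH+0.049·T) = 0.2716 μm/a
  sum: 0.06073 + 0.2716 → r_corr = 0.3323 μm/a
  mass loss = 0.3323 μm/a × 8.96 g/cm³ = 2.978 g·m⁻²·a⁻¹
Ordering by g·m⁻²·a⁻¹: zinc (9.08) > copper (2.98)

zinc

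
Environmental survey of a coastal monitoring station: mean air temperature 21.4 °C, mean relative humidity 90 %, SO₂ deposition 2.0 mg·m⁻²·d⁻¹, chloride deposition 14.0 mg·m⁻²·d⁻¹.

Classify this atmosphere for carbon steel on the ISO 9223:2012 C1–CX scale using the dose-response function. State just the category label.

C3

carbon steel: f(T) = -0.054·(T−10) [T>10 °C] = -0.6156
  SO₂ term: 1.77·2.0^0.52·exp(0.02·90-0.6156) = 8.296
  Cl⁻ term: 0.102·14.0^0.62·exp(0.033·90+0.04·21.4) = 24.03
  r_corr = 8.296 + 24.03 = 32.33 μm/a
ISO 9223 Table 2 (carbon steel): 25 < 32.3 ≤ 50 μm/a ⇒ C3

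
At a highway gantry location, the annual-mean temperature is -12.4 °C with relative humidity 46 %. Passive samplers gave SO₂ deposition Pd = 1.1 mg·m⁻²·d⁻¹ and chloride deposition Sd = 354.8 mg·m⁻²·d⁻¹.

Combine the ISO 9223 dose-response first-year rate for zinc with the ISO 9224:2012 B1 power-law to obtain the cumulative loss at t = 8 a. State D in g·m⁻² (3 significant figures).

zinc: T≤10 °C ⇒ hinge +0.038·(-12.4−10) = -0.8512
  sulphur-dioxide contribution → 0.04765 μm/a
  chloride contribution → 0.2504 μm/a
  total first-year rate 0.298 μm/a
ISO 9224: D(t) = r_corr · t^b with b = 0.813 (zinc, B1)
  D(8) = 0.298 × 8^0.813 = 0.298 × 5.423 = 1.616 μm
  Mass loss = 1.616 μm × 7.14 g/cm³ = 11.54 g·m⁻²

D(8) = 11.5 g·m⁻²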